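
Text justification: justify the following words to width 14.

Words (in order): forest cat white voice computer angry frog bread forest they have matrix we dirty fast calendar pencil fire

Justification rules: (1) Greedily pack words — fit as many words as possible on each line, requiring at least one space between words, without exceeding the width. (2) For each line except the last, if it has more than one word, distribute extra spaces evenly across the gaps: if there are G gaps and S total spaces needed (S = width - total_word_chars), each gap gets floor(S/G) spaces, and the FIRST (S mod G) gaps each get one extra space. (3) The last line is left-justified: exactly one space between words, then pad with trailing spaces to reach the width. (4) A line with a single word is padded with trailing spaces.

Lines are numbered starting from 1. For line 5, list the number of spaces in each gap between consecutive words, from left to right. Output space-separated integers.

Line 1: ['forest', 'cat'] (min_width=10, slack=4)
Line 2: ['white', 'voice'] (min_width=11, slack=3)
Line 3: ['computer', 'angry'] (min_width=14, slack=0)
Line 4: ['frog', 'bread'] (min_width=10, slack=4)
Line 5: ['forest', 'they'] (min_width=11, slack=3)
Line 6: ['have', 'matrix', 'we'] (min_width=14, slack=0)
Line 7: ['dirty', 'fast'] (min_width=10, slack=4)
Line 8: ['calendar'] (min_width=8, slack=6)
Line 9: ['pencil', 'fire'] (min_width=11, slack=3)

Answer: 4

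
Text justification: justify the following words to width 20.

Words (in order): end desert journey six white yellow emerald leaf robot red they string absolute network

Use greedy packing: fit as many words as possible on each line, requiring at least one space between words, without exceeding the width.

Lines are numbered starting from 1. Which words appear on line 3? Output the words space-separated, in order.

Line 1: ['end', 'desert', 'journey'] (min_width=18, slack=2)
Line 2: ['six', 'white', 'yellow'] (min_width=16, slack=4)
Line 3: ['emerald', 'leaf', 'robot'] (min_width=18, slack=2)
Line 4: ['red', 'they', 'string'] (min_width=15, slack=5)
Line 5: ['absolute', 'network'] (min_width=16, slack=4)

Answer: emerald leaf robot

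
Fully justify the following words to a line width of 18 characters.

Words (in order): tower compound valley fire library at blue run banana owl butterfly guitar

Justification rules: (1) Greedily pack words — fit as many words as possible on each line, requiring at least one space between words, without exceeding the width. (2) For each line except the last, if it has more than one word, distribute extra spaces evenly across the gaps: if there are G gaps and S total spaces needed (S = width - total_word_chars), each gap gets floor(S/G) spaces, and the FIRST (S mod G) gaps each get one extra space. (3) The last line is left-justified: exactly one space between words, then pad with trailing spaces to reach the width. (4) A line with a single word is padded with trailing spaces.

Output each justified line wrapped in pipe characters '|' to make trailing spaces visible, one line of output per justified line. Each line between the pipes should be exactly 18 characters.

Line 1: ['tower', 'compound'] (min_width=14, slack=4)
Line 2: ['valley', 'fire'] (min_width=11, slack=7)
Line 3: ['library', 'at', 'blue'] (min_width=15, slack=3)
Line 4: ['run', 'banana', 'owl'] (min_width=14, slack=4)
Line 5: ['butterfly', 'guitar'] (min_width=16, slack=2)

Answer: |tower     compound|
|valley        fire|
|library   at  blue|
|run   banana   owl|
|butterfly guitar  |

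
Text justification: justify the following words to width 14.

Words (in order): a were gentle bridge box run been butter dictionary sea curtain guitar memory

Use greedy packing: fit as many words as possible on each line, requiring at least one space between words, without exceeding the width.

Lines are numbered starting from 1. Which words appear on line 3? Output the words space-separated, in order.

Line 1: ['a', 'were', 'gentle'] (min_width=13, slack=1)
Line 2: ['bridge', 'box', 'run'] (min_width=14, slack=0)
Line 3: ['been', 'butter'] (min_width=11, slack=3)
Line 4: ['dictionary', 'sea'] (min_width=14, slack=0)
Line 5: ['curtain', 'guitar'] (min_width=14, slack=0)
Line 6: ['memory'] (min_width=6, slack=8)

Answer: been butter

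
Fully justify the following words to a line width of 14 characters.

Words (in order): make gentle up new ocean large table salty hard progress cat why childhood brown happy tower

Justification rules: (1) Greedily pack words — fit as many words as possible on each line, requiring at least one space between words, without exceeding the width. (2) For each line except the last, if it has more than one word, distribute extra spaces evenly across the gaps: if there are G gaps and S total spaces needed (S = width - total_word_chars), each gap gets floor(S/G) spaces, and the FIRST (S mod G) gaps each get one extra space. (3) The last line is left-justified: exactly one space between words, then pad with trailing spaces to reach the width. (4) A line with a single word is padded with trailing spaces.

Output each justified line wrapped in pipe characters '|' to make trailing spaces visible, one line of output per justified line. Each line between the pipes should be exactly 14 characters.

Line 1: ['make', 'gentle', 'up'] (min_width=14, slack=0)
Line 2: ['new', 'ocean'] (min_width=9, slack=5)
Line 3: ['large', 'table'] (min_width=11, slack=3)
Line 4: ['salty', 'hard'] (min_width=10, slack=4)
Line 5: ['progress', 'cat'] (min_width=12, slack=2)
Line 6: ['why', 'childhood'] (min_width=13, slack=1)
Line 7: ['brown', 'happy'] (min_width=11, slack=3)
Line 8: ['tower'] (min_width=5, slack=9)

Answer: |make gentle up|
|new      ocean|
|large    table|
|salty     hard|
|progress   cat|
|why  childhood|
|brown    happy|
|tower         |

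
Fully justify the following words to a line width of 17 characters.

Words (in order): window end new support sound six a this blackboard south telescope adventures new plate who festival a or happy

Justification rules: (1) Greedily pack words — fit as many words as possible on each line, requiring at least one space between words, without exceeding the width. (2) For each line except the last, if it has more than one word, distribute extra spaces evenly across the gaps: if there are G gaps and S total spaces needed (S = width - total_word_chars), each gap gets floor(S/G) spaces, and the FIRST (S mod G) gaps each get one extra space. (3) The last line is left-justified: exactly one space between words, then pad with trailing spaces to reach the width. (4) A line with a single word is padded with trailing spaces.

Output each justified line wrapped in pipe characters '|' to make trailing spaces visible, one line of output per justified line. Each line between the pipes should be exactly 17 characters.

Answer: |window   end  new|
|support sound six|
|a this blackboard|
|south   telescope|
|adventures    new|
|plate         who|
|festival   a   or|
|happy            |

Derivation:
Line 1: ['window', 'end', 'new'] (min_width=14, slack=3)
Line 2: ['support', 'sound', 'six'] (min_width=17, slack=0)
Line 3: ['a', 'this', 'blackboard'] (min_width=17, slack=0)
Line 4: ['south', 'telescope'] (min_width=15, slack=2)
Line 5: ['adventures', 'new'] (min_width=14, slack=3)
Line 6: ['plate', 'who'] (min_width=9, slack=8)
Line 7: ['festival', 'a', 'or'] (min_width=13, slack=4)
Line 8: ['happy'] (min_width=5, slack=12)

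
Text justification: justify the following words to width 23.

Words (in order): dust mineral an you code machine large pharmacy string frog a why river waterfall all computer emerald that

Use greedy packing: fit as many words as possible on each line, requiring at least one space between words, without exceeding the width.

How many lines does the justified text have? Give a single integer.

Line 1: ['dust', 'mineral', 'an', 'you'] (min_width=19, slack=4)
Line 2: ['code', 'machine', 'large'] (min_width=18, slack=5)
Line 3: ['pharmacy', 'string', 'frog', 'a'] (min_width=22, slack=1)
Line 4: ['why', 'river', 'waterfall', 'all'] (min_width=23, slack=0)
Line 5: ['computer', 'emerald', 'that'] (min_width=21, slack=2)
Total lines: 5

Answer: 5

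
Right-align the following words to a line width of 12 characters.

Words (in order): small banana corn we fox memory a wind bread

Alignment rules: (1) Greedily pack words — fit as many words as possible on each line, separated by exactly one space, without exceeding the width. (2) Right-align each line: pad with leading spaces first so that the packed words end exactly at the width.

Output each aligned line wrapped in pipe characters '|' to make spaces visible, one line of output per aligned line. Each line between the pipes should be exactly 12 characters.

Line 1: ['small', 'banana'] (min_width=12, slack=0)
Line 2: ['corn', 'we', 'fox'] (min_width=11, slack=1)
Line 3: ['memory', 'a'] (min_width=8, slack=4)
Line 4: ['wind', 'bread'] (min_width=10, slack=2)

Answer: |small banana|
| corn we fox|
|    memory a|
|  wind bread|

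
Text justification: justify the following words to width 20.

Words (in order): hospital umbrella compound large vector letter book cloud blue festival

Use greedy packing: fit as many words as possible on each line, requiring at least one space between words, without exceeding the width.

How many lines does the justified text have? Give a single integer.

Line 1: ['hospital', 'umbrella'] (min_width=17, slack=3)
Line 2: ['compound', 'large'] (min_width=14, slack=6)
Line 3: ['vector', 'letter', 'book'] (min_width=18, slack=2)
Line 4: ['cloud', 'blue', 'festival'] (min_width=19, slack=1)
Total lines: 4

Answer: 4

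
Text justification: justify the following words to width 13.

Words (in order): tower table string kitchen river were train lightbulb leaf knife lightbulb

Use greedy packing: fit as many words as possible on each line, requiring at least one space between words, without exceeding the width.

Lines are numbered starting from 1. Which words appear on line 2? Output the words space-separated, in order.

Answer: string

Derivation:
Line 1: ['tower', 'table'] (min_width=11, slack=2)
Line 2: ['string'] (min_width=6, slack=7)
Line 3: ['kitchen', 'river'] (min_width=13, slack=0)
Line 4: ['were', 'train'] (min_width=10, slack=3)
Line 5: ['lightbulb'] (min_width=9, slack=4)
Line 6: ['leaf', 'knife'] (min_width=10, slack=3)
Line 7: ['lightbulb'] (min_width=9, slack=4)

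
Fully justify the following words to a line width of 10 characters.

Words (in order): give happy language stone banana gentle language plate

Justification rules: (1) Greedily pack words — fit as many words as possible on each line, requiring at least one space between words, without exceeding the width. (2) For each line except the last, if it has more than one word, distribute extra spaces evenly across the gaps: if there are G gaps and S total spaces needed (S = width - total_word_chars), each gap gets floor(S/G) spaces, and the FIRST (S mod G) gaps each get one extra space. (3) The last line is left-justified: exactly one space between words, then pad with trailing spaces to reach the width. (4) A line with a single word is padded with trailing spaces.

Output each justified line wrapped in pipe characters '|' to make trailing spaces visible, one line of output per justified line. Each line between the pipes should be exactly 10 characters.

Answer: |give happy|
|language  |
|stone     |
|banana    |
|gentle    |
|language  |
|plate     |

Derivation:
Line 1: ['give', 'happy'] (min_width=10, slack=0)
Line 2: ['language'] (min_width=8, slack=2)
Line 3: ['stone'] (min_width=5, slack=5)
Line 4: ['banana'] (min_width=6, slack=4)
Line 5: ['gentle'] (min_width=6, slack=4)
Line 6: ['language'] (min_width=8, slack=2)
Line 7: ['plate'] (min_width=5, slack=5)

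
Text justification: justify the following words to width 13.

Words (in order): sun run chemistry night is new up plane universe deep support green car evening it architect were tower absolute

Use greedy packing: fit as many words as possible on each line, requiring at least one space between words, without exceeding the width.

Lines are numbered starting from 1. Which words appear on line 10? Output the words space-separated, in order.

Answer: absolute

Derivation:
Line 1: ['sun', 'run'] (min_width=7, slack=6)
Line 2: ['chemistry'] (min_width=9, slack=4)
Line 3: ['night', 'is', 'new'] (min_width=12, slack=1)
Line 4: ['up', 'plane'] (min_width=8, slack=5)
Line 5: ['universe', 'deep'] (min_width=13, slack=0)
Line 6: ['support', 'green'] (min_width=13, slack=0)
Line 7: ['car', 'evening'] (min_width=11, slack=2)
Line 8: ['it', 'architect'] (min_width=12, slack=1)
Line 9: ['were', 'tower'] (min_width=10, slack=3)
Line 10: ['absolute'] (min_width=8, slack=5)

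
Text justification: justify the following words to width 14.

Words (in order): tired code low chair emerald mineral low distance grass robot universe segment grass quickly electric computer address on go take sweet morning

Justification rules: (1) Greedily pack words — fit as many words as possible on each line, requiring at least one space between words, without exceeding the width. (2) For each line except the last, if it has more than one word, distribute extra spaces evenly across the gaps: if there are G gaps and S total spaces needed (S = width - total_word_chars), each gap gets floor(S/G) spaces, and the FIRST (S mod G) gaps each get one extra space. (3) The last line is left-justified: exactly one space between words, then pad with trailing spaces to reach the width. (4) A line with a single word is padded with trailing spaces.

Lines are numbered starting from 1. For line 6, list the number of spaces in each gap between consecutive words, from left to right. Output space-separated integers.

Line 1: ['tired', 'code', 'low'] (min_width=14, slack=0)
Line 2: ['chair', 'emerald'] (min_width=13, slack=1)
Line 3: ['mineral', 'low'] (min_width=11, slack=3)
Line 4: ['distance', 'grass'] (min_width=14, slack=0)
Line 5: ['robot', 'universe'] (min_width=14, slack=0)
Line 6: ['segment', 'grass'] (min_width=13, slack=1)
Line 7: ['quickly'] (min_width=7, slack=7)
Line 8: ['electric'] (min_width=8, slack=6)
Line 9: ['computer'] (min_width=8, slack=6)
Line 10: ['address', 'on', 'go'] (min_width=13, slack=1)
Line 11: ['take', 'sweet'] (min_width=10, slack=4)
Line 12: ['morning'] (min_width=7, slack=7)

Answer: 2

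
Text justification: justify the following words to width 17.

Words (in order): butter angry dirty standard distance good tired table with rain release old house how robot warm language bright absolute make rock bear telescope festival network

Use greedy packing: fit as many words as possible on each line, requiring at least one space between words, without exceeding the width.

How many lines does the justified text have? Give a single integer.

Line 1: ['butter', 'angry'] (min_width=12, slack=5)
Line 2: ['dirty', 'standard'] (min_width=14, slack=3)
Line 3: ['distance', 'good'] (min_width=13, slack=4)
Line 4: ['tired', 'table', 'with'] (min_width=16, slack=1)
Line 5: ['rain', 'release', 'old'] (min_width=16, slack=1)
Line 6: ['house', 'how', 'robot'] (min_width=15, slack=2)
Line 7: ['warm', 'language'] (min_width=13, slack=4)
Line 8: ['bright', 'absolute'] (min_width=15, slack=2)
Line 9: ['make', 'rock', 'bear'] (min_width=14, slack=3)
Line 10: ['telescope'] (min_width=9, slack=8)
Line 11: ['festival', 'network'] (min_width=16, slack=1)
Total lines: 11

Answer: 11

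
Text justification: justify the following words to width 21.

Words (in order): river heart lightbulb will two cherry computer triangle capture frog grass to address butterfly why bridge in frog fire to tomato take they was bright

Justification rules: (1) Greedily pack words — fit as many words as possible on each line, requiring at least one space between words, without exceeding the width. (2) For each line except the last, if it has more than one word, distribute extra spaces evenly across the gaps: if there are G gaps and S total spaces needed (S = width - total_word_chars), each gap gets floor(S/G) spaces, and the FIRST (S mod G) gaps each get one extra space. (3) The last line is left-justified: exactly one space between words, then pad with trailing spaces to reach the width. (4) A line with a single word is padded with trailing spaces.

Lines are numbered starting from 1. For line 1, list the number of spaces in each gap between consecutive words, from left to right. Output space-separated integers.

Answer: 1 1

Derivation:
Line 1: ['river', 'heart', 'lightbulb'] (min_width=21, slack=0)
Line 2: ['will', 'two', 'cherry'] (min_width=15, slack=6)
Line 3: ['computer', 'triangle'] (min_width=17, slack=4)
Line 4: ['capture', 'frog', 'grass', 'to'] (min_width=21, slack=0)
Line 5: ['address', 'butterfly', 'why'] (min_width=21, slack=0)
Line 6: ['bridge', 'in', 'frog', 'fire'] (min_width=19, slack=2)
Line 7: ['to', 'tomato', 'take', 'they'] (min_width=19, slack=2)
Line 8: ['was', 'bright'] (min_width=10, slack=11)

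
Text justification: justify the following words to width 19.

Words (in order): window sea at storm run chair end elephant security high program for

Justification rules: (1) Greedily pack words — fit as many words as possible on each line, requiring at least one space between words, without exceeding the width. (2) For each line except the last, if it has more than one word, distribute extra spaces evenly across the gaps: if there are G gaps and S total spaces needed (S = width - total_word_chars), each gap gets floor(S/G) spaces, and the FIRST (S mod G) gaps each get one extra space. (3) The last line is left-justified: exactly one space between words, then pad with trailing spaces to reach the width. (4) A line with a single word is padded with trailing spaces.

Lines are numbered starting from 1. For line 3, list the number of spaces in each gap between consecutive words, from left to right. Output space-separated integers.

Line 1: ['window', 'sea', 'at', 'storm'] (min_width=19, slack=0)
Line 2: ['run', 'chair', 'end'] (min_width=13, slack=6)
Line 3: ['elephant', 'security'] (min_width=17, slack=2)
Line 4: ['high', 'program', 'for'] (min_width=16, slack=3)

Answer: 3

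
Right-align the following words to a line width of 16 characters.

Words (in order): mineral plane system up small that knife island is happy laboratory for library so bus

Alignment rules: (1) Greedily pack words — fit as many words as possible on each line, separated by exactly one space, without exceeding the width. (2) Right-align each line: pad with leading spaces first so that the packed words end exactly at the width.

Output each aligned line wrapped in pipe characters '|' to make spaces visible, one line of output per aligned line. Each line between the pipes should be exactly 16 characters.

Answer: |   mineral plane|
| system up small|
|      that knife|
| island is happy|
|  laboratory for|
|  library so bus|

Derivation:
Line 1: ['mineral', 'plane'] (min_width=13, slack=3)
Line 2: ['system', 'up', 'small'] (min_width=15, slack=1)
Line 3: ['that', 'knife'] (min_width=10, slack=6)
Line 4: ['island', 'is', 'happy'] (min_width=15, slack=1)
Line 5: ['laboratory', 'for'] (min_width=14, slack=2)
Line 6: ['library', 'so', 'bus'] (min_width=14, slack=2)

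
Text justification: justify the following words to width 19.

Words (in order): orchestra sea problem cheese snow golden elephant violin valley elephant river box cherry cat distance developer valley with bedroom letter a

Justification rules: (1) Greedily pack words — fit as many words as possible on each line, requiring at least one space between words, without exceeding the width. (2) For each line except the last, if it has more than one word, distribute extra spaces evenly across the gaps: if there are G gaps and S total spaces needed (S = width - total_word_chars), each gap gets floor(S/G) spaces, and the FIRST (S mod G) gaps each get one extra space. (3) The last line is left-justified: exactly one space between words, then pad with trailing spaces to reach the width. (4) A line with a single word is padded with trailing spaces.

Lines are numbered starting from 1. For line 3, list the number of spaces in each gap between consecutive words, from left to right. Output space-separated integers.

Line 1: ['orchestra', 'sea'] (min_width=13, slack=6)
Line 2: ['problem', 'cheese', 'snow'] (min_width=19, slack=0)
Line 3: ['golden', 'elephant'] (min_width=15, slack=4)
Line 4: ['violin', 'valley'] (min_width=13, slack=6)
Line 5: ['elephant', 'river', 'box'] (min_width=18, slack=1)
Line 6: ['cherry', 'cat', 'distance'] (min_width=19, slack=0)
Line 7: ['developer', 'valley'] (min_width=16, slack=3)
Line 8: ['with', 'bedroom', 'letter'] (min_width=19, slack=0)
Line 9: ['a'] (min_width=1, slack=18)

Answer: 5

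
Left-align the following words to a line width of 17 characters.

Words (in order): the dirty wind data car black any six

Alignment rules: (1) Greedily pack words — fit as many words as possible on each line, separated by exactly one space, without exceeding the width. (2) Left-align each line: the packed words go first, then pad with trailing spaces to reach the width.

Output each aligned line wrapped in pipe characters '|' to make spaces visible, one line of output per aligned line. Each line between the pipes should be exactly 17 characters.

Line 1: ['the', 'dirty', 'wind'] (min_width=14, slack=3)
Line 2: ['data', 'car', 'black'] (min_width=14, slack=3)
Line 3: ['any', 'six'] (min_width=7, slack=10)

Answer: |the dirty wind   |
|data car black   |
|any six          |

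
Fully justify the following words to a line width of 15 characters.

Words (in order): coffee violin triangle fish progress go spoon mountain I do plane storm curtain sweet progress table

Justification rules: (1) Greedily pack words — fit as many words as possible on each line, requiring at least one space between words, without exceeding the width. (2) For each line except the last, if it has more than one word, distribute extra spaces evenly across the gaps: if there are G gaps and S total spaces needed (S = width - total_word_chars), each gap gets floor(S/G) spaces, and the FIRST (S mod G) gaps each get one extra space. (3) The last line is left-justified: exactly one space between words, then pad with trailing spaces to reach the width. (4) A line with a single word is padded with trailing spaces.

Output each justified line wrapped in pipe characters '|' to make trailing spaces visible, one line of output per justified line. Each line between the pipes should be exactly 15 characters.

Answer: |coffee   violin|
|triangle   fish|
|progress     go|
|spoon  mountain|
|I    do   plane|
|storm   curtain|
|sweet  progress|
|table          |

Derivation:
Line 1: ['coffee', 'violin'] (min_width=13, slack=2)
Line 2: ['triangle', 'fish'] (min_width=13, slack=2)
Line 3: ['progress', 'go'] (min_width=11, slack=4)
Line 4: ['spoon', 'mountain'] (min_width=14, slack=1)
Line 5: ['I', 'do', 'plane'] (min_width=10, slack=5)
Line 6: ['storm', 'curtain'] (min_width=13, slack=2)
Line 7: ['sweet', 'progress'] (min_width=14, slack=1)
Line 8: ['table'] (min_width=5, slack=10)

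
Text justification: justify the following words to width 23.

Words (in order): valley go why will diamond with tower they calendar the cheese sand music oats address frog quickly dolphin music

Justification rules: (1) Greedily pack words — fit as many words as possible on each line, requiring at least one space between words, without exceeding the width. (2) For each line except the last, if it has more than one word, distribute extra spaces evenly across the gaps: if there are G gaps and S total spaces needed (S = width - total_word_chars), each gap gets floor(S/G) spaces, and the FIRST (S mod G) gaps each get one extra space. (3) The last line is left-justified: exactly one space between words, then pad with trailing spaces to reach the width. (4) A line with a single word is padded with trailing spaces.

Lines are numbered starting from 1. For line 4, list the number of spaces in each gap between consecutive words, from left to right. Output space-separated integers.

Line 1: ['valley', 'go', 'why', 'will'] (min_width=18, slack=5)
Line 2: ['diamond', 'with', 'tower', 'they'] (min_width=23, slack=0)
Line 3: ['calendar', 'the', 'cheese'] (min_width=19, slack=4)
Line 4: ['sand', 'music', 'oats', 'address'] (min_width=23, slack=0)
Line 5: ['frog', 'quickly', 'dolphin'] (min_width=20, slack=3)
Line 6: ['music'] (min_width=5, slack=18)

Answer: 1 1 1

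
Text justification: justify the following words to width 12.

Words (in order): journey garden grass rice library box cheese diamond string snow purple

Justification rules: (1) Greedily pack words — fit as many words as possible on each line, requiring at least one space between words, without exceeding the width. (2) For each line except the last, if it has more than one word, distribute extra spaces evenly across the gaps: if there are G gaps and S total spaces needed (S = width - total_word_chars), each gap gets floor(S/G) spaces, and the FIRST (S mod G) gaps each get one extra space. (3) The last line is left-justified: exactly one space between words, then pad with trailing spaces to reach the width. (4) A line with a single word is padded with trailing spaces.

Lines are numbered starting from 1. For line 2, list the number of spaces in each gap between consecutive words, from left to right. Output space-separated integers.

Line 1: ['journey'] (min_width=7, slack=5)
Line 2: ['garden', 'grass'] (min_width=12, slack=0)
Line 3: ['rice', 'library'] (min_width=12, slack=0)
Line 4: ['box', 'cheese'] (min_width=10, slack=2)
Line 5: ['diamond'] (min_width=7, slack=5)
Line 6: ['string', 'snow'] (min_width=11, slack=1)
Line 7: ['purple'] (min_width=6, slack=6)

Answer: 1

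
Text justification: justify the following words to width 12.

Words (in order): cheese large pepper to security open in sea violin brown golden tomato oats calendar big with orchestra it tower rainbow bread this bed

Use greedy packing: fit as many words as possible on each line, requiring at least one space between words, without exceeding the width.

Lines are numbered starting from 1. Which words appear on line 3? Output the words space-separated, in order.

Line 1: ['cheese', 'large'] (min_width=12, slack=0)
Line 2: ['pepper', 'to'] (min_width=9, slack=3)
Line 3: ['security'] (min_width=8, slack=4)
Line 4: ['open', 'in', 'sea'] (min_width=11, slack=1)
Line 5: ['violin', 'brown'] (min_width=12, slack=0)
Line 6: ['golden'] (min_width=6, slack=6)
Line 7: ['tomato', 'oats'] (min_width=11, slack=1)
Line 8: ['calendar', 'big'] (min_width=12, slack=0)
Line 9: ['with'] (min_width=4, slack=8)
Line 10: ['orchestra', 'it'] (min_width=12, slack=0)
Line 11: ['tower'] (min_width=5, slack=7)
Line 12: ['rainbow'] (min_width=7, slack=5)
Line 13: ['bread', 'this'] (min_width=10, slack=2)
Line 14: ['bed'] (min_width=3, slack=9)

Answer: security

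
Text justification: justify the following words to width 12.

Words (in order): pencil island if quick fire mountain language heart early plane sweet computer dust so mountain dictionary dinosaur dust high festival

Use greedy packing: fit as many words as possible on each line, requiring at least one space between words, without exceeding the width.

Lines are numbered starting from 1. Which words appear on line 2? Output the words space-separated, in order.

Line 1: ['pencil'] (min_width=6, slack=6)
Line 2: ['island', 'if'] (min_width=9, slack=3)
Line 3: ['quick', 'fire'] (min_width=10, slack=2)
Line 4: ['mountain'] (min_width=8, slack=4)
Line 5: ['language'] (min_width=8, slack=4)
Line 6: ['heart', 'early'] (min_width=11, slack=1)
Line 7: ['plane', 'sweet'] (min_width=11, slack=1)
Line 8: ['computer'] (min_width=8, slack=4)
Line 9: ['dust', 'so'] (min_width=7, slack=5)
Line 10: ['mountain'] (min_width=8, slack=4)
Line 11: ['dictionary'] (min_width=10, slack=2)
Line 12: ['dinosaur'] (min_width=8, slack=4)
Line 13: ['dust', 'high'] (min_width=9, slack=3)
Line 14: ['festival'] (min_width=8, slack=4)

Answer: island if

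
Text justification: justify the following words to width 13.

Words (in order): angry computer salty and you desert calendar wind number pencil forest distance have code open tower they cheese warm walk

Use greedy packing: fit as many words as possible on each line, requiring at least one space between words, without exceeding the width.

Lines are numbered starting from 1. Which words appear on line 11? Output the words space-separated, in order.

Line 1: ['angry'] (min_width=5, slack=8)
Line 2: ['computer'] (min_width=8, slack=5)
Line 3: ['salty', 'and', 'you'] (min_width=13, slack=0)
Line 4: ['desert'] (min_width=6, slack=7)
Line 5: ['calendar', 'wind'] (min_width=13, slack=0)
Line 6: ['number', 'pencil'] (min_width=13, slack=0)
Line 7: ['forest'] (min_width=6, slack=7)
Line 8: ['distance', 'have'] (min_width=13, slack=0)
Line 9: ['code', 'open'] (min_width=9, slack=4)
Line 10: ['tower', 'they'] (min_width=10, slack=3)
Line 11: ['cheese', 'warm'] (min_width=11, slack=2)
Line 12: ['walk'] (min_width=4, slack=9)

Answer: cheese warm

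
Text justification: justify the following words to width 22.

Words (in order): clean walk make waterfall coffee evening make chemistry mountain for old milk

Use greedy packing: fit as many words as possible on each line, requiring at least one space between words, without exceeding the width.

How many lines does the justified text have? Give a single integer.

Line 1: ['clean', 'walk', 'make'] (min_width=15, slack=7)
Line 2: ['waterfall', 'coffee'] (min_width=16, slack=6)
Line 3: ['evening', 'make', 'chemistry'] (min_width=22, slack=0)
Line 4: ['mountain', 'for', 'old', 'milk'] (min_width=21, slack=1)
Total lines: 4

Answer: 4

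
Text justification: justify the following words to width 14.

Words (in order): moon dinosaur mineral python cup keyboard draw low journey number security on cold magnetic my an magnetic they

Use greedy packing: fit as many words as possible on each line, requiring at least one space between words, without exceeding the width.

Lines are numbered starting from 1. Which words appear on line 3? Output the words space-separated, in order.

Answer: cup keyboard

Derivation:
Line 1: ['moon', 'dinosaur'] (min_width=13, slack=1)
Line 2: ['mineral', 'python'] (min_width=14, slack=0)
Line 3: ['cup', 'keyboard'] (min_width=12, slack=2)
Line 4: ['draw', 'low'] (min_width=8, slack=6)
Line 5: ['journey', 'number'] (min_width=14, slack=0)
Line 6: ['security', 'on'] (min_width=11, slack=3)
Line 7: ['cold', 'magnetic'] (min_width=13, slack=1)
Line 8: ['my', 'an', 'magnetic'] (min_width=14, slack=0)
Line 9: ['they'] (min_width=4, slack=10)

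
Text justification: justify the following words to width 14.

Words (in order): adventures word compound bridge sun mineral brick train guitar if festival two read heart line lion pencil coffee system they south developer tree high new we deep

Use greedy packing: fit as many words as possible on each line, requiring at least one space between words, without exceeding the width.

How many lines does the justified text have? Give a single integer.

Line 1: ['adventures'] (min_width=10, slack=4)
Line 2: ['word', 'compound'] (min_width=13, slack=1)
Line 3: ['bridge', 'sun'] (min_width=10, slack=4)
Line 4: ['mineral', 'brick'] (min_width=13, slack=1)
Line 5: ['train', 'guitar'] (min_width=12, slack=2)
Line 6: ['if', 'festival'] (min_width=11, slack=3)
Line 7: ['two', 'read', 'heart'] (min_width=14, slack=0)
Line 8: ['line', 'lion'] (min_width=9, slack=5)
Line 9: ['pencil', 'coffee'] (min_width=13, slack=1)
Line 10: ['system', 'they'] (min_width=11, slack=3)
Line 11: ['south'] (min_width=5, slack=9)
Line 12: ['developer', 'tree'] (min_width=14, slack=0)
Line 13: ['high', 'new', 'we'] (min_width=11, slack=3)
Line 14: ['deep'] (min_width=4, slack=10)
Total lines: 14

Answer: 14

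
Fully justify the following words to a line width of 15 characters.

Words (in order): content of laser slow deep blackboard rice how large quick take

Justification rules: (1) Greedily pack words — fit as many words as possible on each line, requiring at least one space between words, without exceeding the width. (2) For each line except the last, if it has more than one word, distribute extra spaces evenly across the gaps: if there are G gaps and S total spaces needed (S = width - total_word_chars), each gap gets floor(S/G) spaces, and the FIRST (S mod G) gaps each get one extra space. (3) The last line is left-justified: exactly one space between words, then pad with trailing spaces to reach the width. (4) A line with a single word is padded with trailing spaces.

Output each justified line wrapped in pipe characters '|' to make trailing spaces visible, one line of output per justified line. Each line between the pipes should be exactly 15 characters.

Line 1: ['content', 'of'] (min_width=10, slack=5)
Line 2: ['laser', 'slow', 'deep'] (min_width=15, slack=0)
Line 3: ['blackboard', 'rice'] (min_width=15, slack=0)
Line 4: ['how', 'large', 'quick'] (min_width=15, slack=0)
Line 5: ['take'] (min_width=4, slack=11)

Answer: |content      of|
|laser slow deep|
|blackboard rice|
|how large quick|
|take           |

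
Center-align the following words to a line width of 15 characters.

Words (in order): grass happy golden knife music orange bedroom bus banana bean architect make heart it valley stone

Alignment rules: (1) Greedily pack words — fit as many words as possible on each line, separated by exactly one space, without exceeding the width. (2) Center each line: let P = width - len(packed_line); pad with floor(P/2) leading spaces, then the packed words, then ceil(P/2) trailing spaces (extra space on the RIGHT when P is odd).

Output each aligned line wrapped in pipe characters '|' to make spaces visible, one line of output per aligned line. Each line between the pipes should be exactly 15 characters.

Answer: |  grass happy  |
| golden knife  |
| music orange  |
|  bedroom bus  |
|  banana bean  |
|architect make |
|heart it valley|
|     stone     |

Derivation:
Line 1: ['grass', 'happy'] (min_width=11, slack=4)
Line 2: ['golden', 'knife'] (min_width=12, slack=3)
Line 3: ['music', 'orange'] (min_width=12, slack=3)
Line 4: ['bedroom', 'bus'] (min_width=11, slack=4)
Line 5: ['banana', 'bean'] (min_width=11, slack=4)
Line 6: ['architect', 'make'] (min_width=14, slack=1)
Line 7: ['heart', 'it', 'valley'] (min_width=15, slack=0)
Line 8: ['stone'] (min_width=5, slack=10)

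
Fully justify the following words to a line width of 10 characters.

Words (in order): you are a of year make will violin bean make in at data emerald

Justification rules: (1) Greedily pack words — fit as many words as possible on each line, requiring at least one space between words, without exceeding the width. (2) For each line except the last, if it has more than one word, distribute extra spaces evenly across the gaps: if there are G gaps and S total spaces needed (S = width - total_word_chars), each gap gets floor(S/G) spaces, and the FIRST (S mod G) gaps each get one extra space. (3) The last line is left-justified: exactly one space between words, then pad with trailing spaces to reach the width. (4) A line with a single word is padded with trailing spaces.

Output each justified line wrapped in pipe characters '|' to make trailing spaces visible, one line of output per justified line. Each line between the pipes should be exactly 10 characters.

Answer: |you  are a|
|of    year|
|make  will|
|violin    |
|bean  make|
|in at data|
|emerald   |

Derivation:
Line 1: ['you', 'are', 'a'] (min_width=9, slack=1)
Line 2: ['of', 'year'] (min_width=7, slack=3)
Line 3: ['make', 'will'] (min_width=9, slack=1)
Line 4: ['violin'] (min_width=6, slack=4)
Line 5: ['bean', 'make'] (min_width=9, slack=1)
Line 6: ['in', 'at', 'data'] (min_width=10, slack=0)
Line 7: ['emerald'] (min_width=7, slack=3)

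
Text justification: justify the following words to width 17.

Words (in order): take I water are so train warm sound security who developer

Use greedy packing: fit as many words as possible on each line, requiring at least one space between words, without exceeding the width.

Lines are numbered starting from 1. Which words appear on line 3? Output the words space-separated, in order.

Line 1: ['take', 'I', 'water', 'are'] (min_width=16, slack=1)
Line 2: ['so', 'train', 'warm'] (min_width=13, slack=4)
Line 3: ['sound', 'security'] (min_width=14, slack=3)
Line 4: ['who', 'developer'] (min_width=13, slack=4)

Answer: sound security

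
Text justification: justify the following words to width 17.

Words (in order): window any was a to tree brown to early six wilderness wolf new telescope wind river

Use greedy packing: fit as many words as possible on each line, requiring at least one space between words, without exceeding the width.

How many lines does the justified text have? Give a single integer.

Line 1: ['window', 'any', 'was', 'a'] (min_width=16, slack=1)
Line 2: ['to', 'tree', 'brown', 'to'] (min_width=16, slack=1)
Line 3: ['early', 'six'] (min_width=9, slack=8)
Line 4: ['wilderness', 'wolf'] (min_width=15, slack=2)
Line 5: ['new', 'telescope'] (min_width=13, slack=4)
Line 6: ['wind', 'river'] (min_width=10, slack=7)
Total lines: 6

Answer: 6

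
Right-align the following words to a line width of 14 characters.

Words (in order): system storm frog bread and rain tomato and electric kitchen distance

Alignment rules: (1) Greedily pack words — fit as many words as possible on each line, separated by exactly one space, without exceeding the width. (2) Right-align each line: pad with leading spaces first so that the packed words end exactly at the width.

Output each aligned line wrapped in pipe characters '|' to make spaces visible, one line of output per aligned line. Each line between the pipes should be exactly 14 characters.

Line 1: ['system', 'storm'] (min_width=12, slack=2)
Line 2: ['frog', 'bread', 'and'] (min_width=14, slack=0)
Line 3: ['rain', 'tomato'] (min_width=11, slack=3)
Line 4: ['and', 'electric'] (min_width=12, slack=2)
Line 5: ['kitchen'] (min_width=7, slack=7)
Line 6: ['distance'] (min_width=8, slack=6)

Answer: |  system storm|
|frog bread and|
|   rain tomato|
|  and electric|
|       kitchen|
|      distance|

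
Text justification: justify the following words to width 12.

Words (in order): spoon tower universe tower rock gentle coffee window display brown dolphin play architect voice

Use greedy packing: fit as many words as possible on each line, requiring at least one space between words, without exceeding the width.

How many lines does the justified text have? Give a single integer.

Line 1: ['spoon', 'tower'] (min_width=11, slack=1)
Line 2: ['universe'] (min_width=8, slack=4)
Line 3: ['tower', 'rock'] (min_width=10, slack=2)
Line 4: ['gentle'] (min_width=6, slack=6)
Line 5: ['coffee'] (min_width=6, slack=6)
Line 6: ['window'] (min_width=6, slack=6)
Line 7: ['display'] (min_width=7, slack=5)
Line 8: ['brown'] (min_width=5, slack=7)
Line 9: ['dolphin', 'play'] (min_width=12, slack=0)
Line 10: ['architect'] (min_width=9, slack=3)
Line 11: ['voice'] (min_width=5, slack=7)
Total lines: 11

Answer: 11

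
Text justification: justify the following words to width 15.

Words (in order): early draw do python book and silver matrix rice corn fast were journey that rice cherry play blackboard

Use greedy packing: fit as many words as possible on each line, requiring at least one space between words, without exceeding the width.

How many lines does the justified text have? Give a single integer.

Line 1: ['early', 'draw', 'do'] (min_width=13, slack=2)
Line 2: ['python', 'book', 'and'] (min_width=15, slack=0)
Line 3: ['silver', 'matrix'] (min_width=13, slack=2)
Line 4: ['rice', 'corn', 'fast'] (min_width=14, slack=1)
Line 5: ['were', 'journey'] (min_width=12, slack=3)
Line 6: ['that', 'rice'] (min_width=9, slack=6)
Line 7: ['cherry', 'play'] (min_width=11, slack=4)
Line 8: ['blackboard'] (min_width=10, slack=5)
Total lines: 8

Answer: 8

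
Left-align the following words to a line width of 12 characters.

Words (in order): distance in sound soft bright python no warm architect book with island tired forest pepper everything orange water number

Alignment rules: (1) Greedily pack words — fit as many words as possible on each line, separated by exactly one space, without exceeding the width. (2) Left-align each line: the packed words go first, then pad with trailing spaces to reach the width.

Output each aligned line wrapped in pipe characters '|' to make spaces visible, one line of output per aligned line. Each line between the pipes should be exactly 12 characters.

Line 1: ['distance', 'in'] (min_width=11, slack=1)
Line 2: ['sound', 'soft'] (min_width=10, slack=2)
Line 3: ['bright'] (min_width=6, slack=6)
Line 4: ['python', 'no'] (min_width=9, slack=3)
Line 5: ['warm'] (min_width=4, slack=8)
Line 6: ['architect'] (min_width=9, slack=3)
Line 7: ['book', 'with'] (min_width=9, slack=3)
Line 8: ['island', 'tired'] (min_width=12, slack=0)
Line 9: ['forest'] (min_width=6, slack=6)
Line 10: ['pepper'] (min_width=6, slack=6)
Line 11: ['everything'] (min_width=10, slack=2)
Line 12: ['orange', 'water'] (min_width=12, slack=0)
Line 13: ['number'] (min_width=6, slack=6)

Answer: |distance in |
|sound soft  |
|bright      |
|python no   |
|warm        |
|architect   |
|book with   |
|island tired|
|forest      |
|pepper      |
|everything  |
|orange water|
|number      |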